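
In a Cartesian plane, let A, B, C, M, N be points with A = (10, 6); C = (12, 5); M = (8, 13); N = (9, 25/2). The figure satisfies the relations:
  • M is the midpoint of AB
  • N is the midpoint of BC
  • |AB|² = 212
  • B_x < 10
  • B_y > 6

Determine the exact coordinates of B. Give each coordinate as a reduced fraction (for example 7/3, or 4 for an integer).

B = (6, 20)

1. B_x = 6  [B = 2·M−A = 2·(8, 13)−(10, 6)]
2. B_y = 20  [B = 2·M−A = 2·(8, 13)−(10, 6)]
   so B = (6, 20)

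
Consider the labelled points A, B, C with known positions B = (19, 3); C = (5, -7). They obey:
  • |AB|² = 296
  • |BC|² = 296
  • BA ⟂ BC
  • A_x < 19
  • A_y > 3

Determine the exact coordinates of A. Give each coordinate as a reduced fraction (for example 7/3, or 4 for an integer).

1. A_x = 9  [[BA ⟂ BC ⇒ -14x-10y+296=0] ∩ [|A−(19, 3)|²=296]]
2. A_y = 17  [[BA ⟂ BC ⇒ -14x-10y+296=0] ∩ [|A−(19, 3)|²=296]]
   so A = (9, 17)

A = (9, 17)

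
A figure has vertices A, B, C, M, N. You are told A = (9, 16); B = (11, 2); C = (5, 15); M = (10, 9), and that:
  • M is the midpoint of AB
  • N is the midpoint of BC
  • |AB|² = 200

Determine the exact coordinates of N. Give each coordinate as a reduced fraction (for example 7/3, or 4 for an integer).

N = (8, 17/2)

1. N_x = 8  [2·N = B+C = (11, 2)+(5, 15)]
2. N_y = 17/2  [2·N = B+C = (11, 2)+(5, 15)]
   so N = (8, 17/2)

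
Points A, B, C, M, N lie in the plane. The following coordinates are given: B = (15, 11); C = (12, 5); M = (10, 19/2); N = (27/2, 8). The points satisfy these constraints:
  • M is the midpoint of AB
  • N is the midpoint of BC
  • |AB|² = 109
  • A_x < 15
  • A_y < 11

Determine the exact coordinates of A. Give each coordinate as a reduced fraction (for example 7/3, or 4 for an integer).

A = (5, 8)

1. A_x = 5  [A = 2·M−B = 2·(10, 19/2)−(15, 11)]
2. A_y = 8  [A = 2·M−B = 2·(10, 19/2)−(15, 11)]
   so A = (5, 8)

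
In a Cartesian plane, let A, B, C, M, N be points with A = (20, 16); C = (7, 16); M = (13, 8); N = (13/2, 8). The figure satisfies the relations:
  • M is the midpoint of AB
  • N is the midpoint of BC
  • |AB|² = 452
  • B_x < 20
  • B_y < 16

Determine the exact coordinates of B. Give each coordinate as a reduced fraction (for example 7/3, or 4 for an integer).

B = (6, 0)

1. B_x = 6  [B = 2·M−A = 2·(13, 8)−(20, 16)]
2. B_y = 0  [B = 2·M−A = 2·(13, 8)−(20, 16)]
   so B = (6, 0)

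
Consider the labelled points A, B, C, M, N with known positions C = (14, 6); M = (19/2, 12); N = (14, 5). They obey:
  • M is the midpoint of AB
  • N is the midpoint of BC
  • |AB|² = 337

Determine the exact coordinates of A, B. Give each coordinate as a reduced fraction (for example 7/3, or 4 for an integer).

1. B_x = 14  [B = 2·N−C = 2·(14, 5)−(14, 6)]
2. B_y = 4  [B = 2·N−C = 2·(14, 5)−(14, 6)]
   so B = (14, 4)
3. A_x = 5  [A = 2·M−B = 2·(19/2, 12)−(14, 4)]
4. A_y = 20  [A = 2·M−B = 2·(19/2, 12)−(14, 4)]
   so A = (5, 20)

A = (5, 20)
B = (14, 4)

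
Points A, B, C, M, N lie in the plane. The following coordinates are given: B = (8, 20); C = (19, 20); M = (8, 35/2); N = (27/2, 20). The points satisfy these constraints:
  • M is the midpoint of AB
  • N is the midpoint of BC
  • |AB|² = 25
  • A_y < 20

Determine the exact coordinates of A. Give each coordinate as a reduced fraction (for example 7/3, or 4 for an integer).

1. A_x = 8  [A = 2·M−B = 2·(8, 35/2)−(8, 20)]
2. A_y = 15  [A = 2·M−B = 2·(8, 35/2)−(8, 20)]
   so A = (8, 15)

A = (8, 15)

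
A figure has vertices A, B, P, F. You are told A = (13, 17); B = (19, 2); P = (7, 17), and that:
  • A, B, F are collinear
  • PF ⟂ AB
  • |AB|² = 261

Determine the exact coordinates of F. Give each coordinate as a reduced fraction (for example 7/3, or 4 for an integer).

1. F_x = 353/29  [[A, B, F are collinear ⇒ 15x+6y-297=0] ∩ [PF ⟂ AB ⇒ 6x-15y+213=0]]
2. F_y = 553/29  [[A, B, F are collinear ⇒ 15x+6y-297=0] ∩ [PF ⟂ AB ⇒ 6x-15y+213=0]]
   so F = (353/29, 553/29)

F = (353/29, 553/29)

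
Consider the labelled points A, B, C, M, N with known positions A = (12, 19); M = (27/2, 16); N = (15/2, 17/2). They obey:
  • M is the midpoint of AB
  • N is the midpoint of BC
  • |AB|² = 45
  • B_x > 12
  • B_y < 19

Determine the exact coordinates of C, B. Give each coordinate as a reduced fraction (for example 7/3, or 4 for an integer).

1. B_x = 15  [B = 2·M−A = 2·(27/2, 16)−(12, 19)]
2. B_y = 13  [B = 2·M−A = 2·(27/2, 16)−(12, 19)]
   so B = (15, 13)
3. C_x = 0  [C = 2·N−B = 2·(15/2, 17/2)−(15, 13)]
4. C_y = 4  [C = 2·N−B = 2·(15/2, 17/2)−(15, 13)]
   so C = (0, 4)

C = (0, 4)
B = (15, 13)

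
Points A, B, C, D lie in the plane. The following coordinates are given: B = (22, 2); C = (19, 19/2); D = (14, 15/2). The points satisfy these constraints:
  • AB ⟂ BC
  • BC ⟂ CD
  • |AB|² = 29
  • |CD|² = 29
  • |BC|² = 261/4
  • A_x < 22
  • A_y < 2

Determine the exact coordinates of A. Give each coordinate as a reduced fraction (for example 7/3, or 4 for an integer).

1. A_x = 17  [[AB ⟂ BC ⇒ 3x-15/2y-51=0] ∩ [|A−(22, 2)|²=29]]
2. A_y = 0  [[AB ⟂ BC ⇒ 3x-15/2y-51=0] ∩ [|A−(22, 2)|²=29]]
   so A = (17, 0)

A = (17, 0)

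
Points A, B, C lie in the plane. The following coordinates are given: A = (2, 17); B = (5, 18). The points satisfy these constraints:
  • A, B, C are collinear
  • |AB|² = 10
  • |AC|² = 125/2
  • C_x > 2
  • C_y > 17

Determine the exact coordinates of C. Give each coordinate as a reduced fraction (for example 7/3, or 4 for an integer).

1. C_x = 19/2  [[A, B, C are collinear ⇒ -1x+3y-49=0] ∩ [|C−(2, 17)|²=125/2]]
2. C_y = 39/2  [[A, B, C are collinear ⇒ -1x+3y-49=0] ∩ [|C−(2, 17)|²=125/2]]
   so C = (19/2, 39/2)

C = (19/2, 39/2)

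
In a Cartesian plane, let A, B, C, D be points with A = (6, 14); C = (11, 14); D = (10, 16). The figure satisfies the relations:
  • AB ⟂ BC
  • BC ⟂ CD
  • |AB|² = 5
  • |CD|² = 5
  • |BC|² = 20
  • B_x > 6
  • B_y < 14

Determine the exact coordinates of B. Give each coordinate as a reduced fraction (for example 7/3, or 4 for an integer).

B = (7, 12)

1. B_x = 7  [[BC ⟂ CD ⇒ 1x-2y+17=0] ∩ [|B−(6, 14)|²=5]]
2. B_y = 12  [[BC ⟂ CD ⇒ 1x-2y+17=0] ∩ [|B−(6, 14)|²=5]]
   so B = (7, 12)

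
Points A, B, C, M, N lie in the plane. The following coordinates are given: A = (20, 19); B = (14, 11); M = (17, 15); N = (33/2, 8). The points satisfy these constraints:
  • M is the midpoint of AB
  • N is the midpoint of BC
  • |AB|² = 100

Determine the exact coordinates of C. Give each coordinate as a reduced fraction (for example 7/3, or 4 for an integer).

C = (19, 5)

1. C_x = 19  [C = 2·N−B = 2·(33/2, 8)−(14, 11)]
2. C_y = 5  [C = 2·N−B = 2·(33/2, 8)−(14, 11)]
   so C = (19, 5)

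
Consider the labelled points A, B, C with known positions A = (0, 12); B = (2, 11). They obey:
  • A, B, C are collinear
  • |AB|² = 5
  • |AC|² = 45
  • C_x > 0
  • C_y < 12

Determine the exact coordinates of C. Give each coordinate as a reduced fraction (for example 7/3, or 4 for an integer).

1. C_x = 6  [[A, B, C are collinear ⇒ 1x+2y-24=0] ∩ [|C−(0, 12)|²=45]]
2. C_y = 9  [[A, B, C are collinear ⇒ 1x+2y-24=0] ∩ [|C−(0, 12)|²=45]]
   so C = (6, 9)

C = (6, 9)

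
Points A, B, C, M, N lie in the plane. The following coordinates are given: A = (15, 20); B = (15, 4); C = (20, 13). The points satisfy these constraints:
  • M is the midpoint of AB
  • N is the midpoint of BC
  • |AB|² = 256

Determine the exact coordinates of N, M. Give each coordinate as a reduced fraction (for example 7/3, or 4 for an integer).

1. M_x = 15  [2·M = A+B = (15, 20)+(15, 4)]
2. M_y = 12  [2·M = A+B = (15, 20)+(15, 4)]
   so M = (15, 12)
3. N_x = 35/2  [2·N = B+C = (15, 4)+(20, 13)]
4. N_y = 17/2  [2·N = B+C = (15, 4)+(20, 13)]
   so N = (35/2, 17/2)

N = (35/2, 17/2)
M = (15, 12)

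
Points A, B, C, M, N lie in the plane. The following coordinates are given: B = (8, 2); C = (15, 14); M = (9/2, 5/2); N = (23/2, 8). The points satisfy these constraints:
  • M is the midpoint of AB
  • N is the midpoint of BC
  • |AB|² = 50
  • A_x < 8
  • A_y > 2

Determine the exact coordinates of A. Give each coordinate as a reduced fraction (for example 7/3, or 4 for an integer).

1. A_x = 1  [A = 2·M−B = 2·(9/2, 5/2)−(8, 2)]
2. A_y = 3  [A = 2·M−B = 2·(9/2, 5/2)−(8, 2)]
   so A = (1, 3)

A = (1, 3)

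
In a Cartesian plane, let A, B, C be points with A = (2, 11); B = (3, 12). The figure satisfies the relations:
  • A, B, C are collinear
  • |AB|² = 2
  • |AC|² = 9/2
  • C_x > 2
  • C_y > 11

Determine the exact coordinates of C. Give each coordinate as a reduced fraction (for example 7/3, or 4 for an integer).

C = (7/2, 25/2)

1. C_x = 7/2  [[A, B, C are collinear ⇒ -1x+1y-9=0] ∩ [|C−(2, 11)|²=9/2]]
2. C_y = 25/2  [[A, B, C are collinear ⇒ -1x+1y-9=0] ∩ [|C−(2, 11)|²=9/2]]
   so C = (7/2, 25/2)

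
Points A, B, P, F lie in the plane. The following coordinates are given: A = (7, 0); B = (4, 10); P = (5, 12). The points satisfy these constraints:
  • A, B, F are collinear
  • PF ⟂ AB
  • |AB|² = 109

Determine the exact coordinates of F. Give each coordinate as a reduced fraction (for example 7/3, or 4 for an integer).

1. F_x = 385/109  [[A, B, F are collinear ⇒ -10x-3y+70=0] ∩ [PF ⟂ AB ⇒ -3x+10y-105=0]]
2. F_y = 1260/109  [[A, B, F are collinear ⇒ -10x-3y+70=0] ∩ [PF ⟂ AB ⇒ -3x+10y-105=0]]
   so F = (385/109, 1260/109)

F = (385/109, 1260/109)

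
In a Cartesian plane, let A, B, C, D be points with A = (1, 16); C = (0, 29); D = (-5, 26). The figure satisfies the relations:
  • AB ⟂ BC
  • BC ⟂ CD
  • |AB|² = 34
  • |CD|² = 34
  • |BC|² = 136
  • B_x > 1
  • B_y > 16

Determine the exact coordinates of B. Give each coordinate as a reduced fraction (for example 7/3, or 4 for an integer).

1. B_x = 6  [[BC ⟂ CD ⇒ 5x+3y-87=0] ∩ [|B−(1, 16)|²=34]]
2. B_y = 19  [[BC ⟂ CD ⇒ 5x+3y-87=0] ∩ [|B−(1, 16)|²=34]]
   so B = (6, 19)

B = (6, 19)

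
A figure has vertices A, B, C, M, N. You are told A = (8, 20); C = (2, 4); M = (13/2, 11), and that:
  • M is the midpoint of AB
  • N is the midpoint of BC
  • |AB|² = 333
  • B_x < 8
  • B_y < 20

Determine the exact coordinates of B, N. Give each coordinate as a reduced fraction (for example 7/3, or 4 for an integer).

1. B_x = 5  [B = 2·M−A = 2·(13/2, 11)−(8, 20)]
2. B_y = 2  [B = 2·M−A = 2·(13/2, 11)−(8, 20)]
   so B = (5, 2)
3. N_x = 7/2  [2·N = B+C = (5, 2)+(2, 4)]
4. N_y = 3  [2·N = B+C = (5, 2)+(2, 4)]
   so N = (7/2, 3)

B = (5, 2)
N = (7/2, 3)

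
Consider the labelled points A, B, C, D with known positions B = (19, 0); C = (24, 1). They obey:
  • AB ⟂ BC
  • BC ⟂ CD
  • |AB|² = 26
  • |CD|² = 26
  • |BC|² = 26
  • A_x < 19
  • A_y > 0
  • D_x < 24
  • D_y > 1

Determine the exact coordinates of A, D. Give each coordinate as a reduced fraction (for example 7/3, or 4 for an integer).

1. A_x = 18  [[AB ⟂ BC ⇒ -5x-1y+95=0] ∩ [|A−(19, 0)|²=26]]
2. A_y = 5  [[AB ⟂ BC ⇒ -5x-1y+95=0] ∩ [|A−(19, 0)|²=26]]
   so A = (18, 5)
3. D_x = 23  [[BC ⟂ CD ⇒ 5x+1y-121=0] ∩ [|D−(24, 1)|²=26]]
4. D_y = 6  [[BC ⟂ CD ⇒ 5x+1y-121=0] ∩ [|D−(24, 1)|²=26]]
   so D = (23, 6)

A = (18, 5)
D = (23, 6)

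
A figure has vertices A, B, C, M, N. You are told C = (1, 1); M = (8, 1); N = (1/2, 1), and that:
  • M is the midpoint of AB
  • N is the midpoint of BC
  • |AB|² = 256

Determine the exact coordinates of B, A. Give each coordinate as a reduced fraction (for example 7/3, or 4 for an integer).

B = (0, 1)
A = (16, 1)

1. B_x = 0  [B = 2·N−C = 2·(1/2, 1)−(1, 1)]
2. B_y = 1  [B = 2·N−C = 2·(1/2, 1)−(1, 1)]
   so B = (0, 1)
3. A_x = 16  [A = 2·M−B = 2·(8, 1)−(0, 1)]
4. A_y = 1  [A = 2·M−B = 2·(8, 1)−(0, 1)]
   so A = (16, 1)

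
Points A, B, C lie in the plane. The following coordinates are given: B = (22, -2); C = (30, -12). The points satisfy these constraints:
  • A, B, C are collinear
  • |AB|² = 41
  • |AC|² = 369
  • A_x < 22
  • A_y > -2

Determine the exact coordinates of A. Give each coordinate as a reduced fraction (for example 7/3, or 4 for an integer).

A = (18, 3)

1. A_x = 18  [[A, B, C are collinear ⇒ 10x+8y-204=0] ∩ [|A−(22, -2)|²=41]]
2. A_y = 3  [[A, B, C are collinear ⇒ 10x+8y-204=0] ∩ [|A−(22, -2)|²=41]]
   so A = (18, 3)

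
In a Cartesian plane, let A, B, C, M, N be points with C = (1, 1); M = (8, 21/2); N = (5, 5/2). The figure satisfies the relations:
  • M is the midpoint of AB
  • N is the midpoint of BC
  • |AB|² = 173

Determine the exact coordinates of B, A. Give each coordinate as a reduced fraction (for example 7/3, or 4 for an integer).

1. B_x = 9  [B = 2·N−C = 2·(5, 5/2)−(1, 1)]
2. B_y = 4  [B = 2·N−C = 2·(5, 5/2)−(1, 1)]
   so B = (9, 4)
3. A_x = 7  [A = 2·M−B = 2·(8, 21/2)−(9, 4)]
4. A_y = 17  [A = 2·M−B = 2·(8, 21/2)−(9, 4)]
   so A = (7, 17)

B = (9, 4)
A = (7, 17)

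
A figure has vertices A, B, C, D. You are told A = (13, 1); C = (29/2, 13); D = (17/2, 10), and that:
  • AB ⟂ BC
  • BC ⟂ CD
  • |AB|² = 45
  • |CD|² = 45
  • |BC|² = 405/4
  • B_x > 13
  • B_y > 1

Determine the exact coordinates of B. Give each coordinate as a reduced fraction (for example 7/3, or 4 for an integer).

1. B_x = 19  [[BC ⟂ CD ⇒ 6x+3y-126=0] ∩ [|B−(13, 1)|²=45]]
2. B_y = 4  [[BC ⟂ CD ⇒ 6x+3y-126=0] ∩ [|B−(13, 1)|²=45]]
   so B = (19, 4)

B = (19, 4)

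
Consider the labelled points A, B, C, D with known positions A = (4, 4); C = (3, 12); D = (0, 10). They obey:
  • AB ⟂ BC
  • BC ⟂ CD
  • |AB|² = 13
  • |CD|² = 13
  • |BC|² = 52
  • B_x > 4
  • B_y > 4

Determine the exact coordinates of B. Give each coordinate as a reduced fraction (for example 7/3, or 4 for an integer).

B = (7, 6)

1. B_x = 7  [[BC ⟂ CD ⇒ 3x+2y-33=0] ∩ [|B−(4, 4)|²=13]]
2. B_y = 6  [[BC ⟂ CD ⇒ 3x+2y-33=0] ∩ [|B−(4, 4)|²=13]]
   so B = (7, 6)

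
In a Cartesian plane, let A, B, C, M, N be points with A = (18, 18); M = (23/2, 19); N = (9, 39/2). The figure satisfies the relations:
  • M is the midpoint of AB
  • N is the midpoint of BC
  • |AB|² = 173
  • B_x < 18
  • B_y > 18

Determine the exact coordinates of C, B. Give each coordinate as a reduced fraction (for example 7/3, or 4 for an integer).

1. B_x = 5  [B = 2·M−A = 2·(23/2, 19)−(18, 18)]
2. B_y = 20  [B = 2·M−A = 2·(23/2, 19)−(18, 18)]
   so B = (5, 20)
3. C_x = 13  [C = 2·N−B = 2·(9, 39/2)−(5, 20)]
4. C_y = 19  [C = 2·N−B = 2·(9, 39/2)−(5, 20)]
   so C = (13, 19)

C = (13, 19)
B = (5, 20)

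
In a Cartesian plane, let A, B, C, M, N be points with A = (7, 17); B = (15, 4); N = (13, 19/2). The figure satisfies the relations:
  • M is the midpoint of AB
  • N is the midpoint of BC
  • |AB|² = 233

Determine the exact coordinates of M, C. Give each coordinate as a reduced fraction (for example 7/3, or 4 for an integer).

1. M_x = 11  [2·M = A+B = (7, 17)+(15, 4)]
2. M_y = 21/2  [2·M = A+B = (7, 17)+(15, 4)]
   so M = (11, 21/2)
3. C_x = 11  [C = 2·N−B = 2·(13, 19/2)−(15, 4)]
4. C_y = 15  [C = 2·N−B = 2·(13, 19/2)−(15, 4)]
   so C = (11, 15)

M = (11, 21/2)
C = (11, 15)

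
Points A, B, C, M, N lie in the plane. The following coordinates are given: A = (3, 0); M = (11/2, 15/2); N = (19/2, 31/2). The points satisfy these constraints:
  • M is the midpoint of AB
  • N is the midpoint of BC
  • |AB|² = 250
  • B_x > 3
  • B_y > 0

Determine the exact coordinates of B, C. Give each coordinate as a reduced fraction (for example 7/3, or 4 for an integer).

B = (8, 15)
C = (11, 16)

1. B_x = 8  [B = 2·M−A = 2·(11/2, 15/2)−(3, 0)]
2. B_y = 15  [B = 2·M−A = 2·(11/2, 15/2)−(3, 0)]
   so B = (8, 15)
3. C_x = 11  [C = 2·N−B = 2·(19/2, 31/2)−(8, 15)]
4. C_y = 16  [C = 2·N−B = 2·(19/2, 31/2)−(8, 15)]
   so C = (11, 16)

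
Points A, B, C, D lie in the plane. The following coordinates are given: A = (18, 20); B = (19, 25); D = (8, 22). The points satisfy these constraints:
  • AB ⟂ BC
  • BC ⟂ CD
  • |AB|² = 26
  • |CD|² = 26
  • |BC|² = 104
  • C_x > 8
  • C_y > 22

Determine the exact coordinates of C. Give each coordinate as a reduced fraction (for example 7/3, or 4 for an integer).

C = (9, 27)

1. C_x = 9  [[AB ⟂ BC ⇒ 1x+5y-144=0] ∩ [|C−(8, 22)|²=26]]
2. C_y = 27  [[AB ⟂ BC ⇒ 1x+5y-144=0] ∩ [|C−(8, 22)|²=26]]
   so C = (9, 27)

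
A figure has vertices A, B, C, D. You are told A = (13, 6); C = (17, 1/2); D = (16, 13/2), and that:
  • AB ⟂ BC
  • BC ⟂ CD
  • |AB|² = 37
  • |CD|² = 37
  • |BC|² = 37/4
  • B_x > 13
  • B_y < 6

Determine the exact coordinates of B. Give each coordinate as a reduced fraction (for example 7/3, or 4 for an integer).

B = (14, 0)

1. B_x = 14  [[BC ⟂ CD ⇒ 1x-6y-14=0] ∩ [|B−(13, 6)|²=37]]
2. B_y = 0  [[BC ⟂ CD ⇒ 1x-6y-14=0] ∩ [|B−(13, 6)|²=37]]
   so B = (14, 0)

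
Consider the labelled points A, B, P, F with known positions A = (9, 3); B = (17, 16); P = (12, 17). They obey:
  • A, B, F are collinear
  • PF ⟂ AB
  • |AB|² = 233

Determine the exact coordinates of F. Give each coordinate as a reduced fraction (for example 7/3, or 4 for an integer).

1. F_x = 3745/233  [[A, B, F are collinear ⇒ -13x+8y+93=0] ∩ [PF ⟂ AB ⇒ 8x+13y-317=0]]
2. F_y = 3377/233  [[A, B, F are collinear ⇒ -13x+8y+93=0] ∩ [PF ⟂ AB ⇒ 8x+13y-317=0]]
   so F = (3745/233, 3377/233)

F = (3745/233, 3377/233)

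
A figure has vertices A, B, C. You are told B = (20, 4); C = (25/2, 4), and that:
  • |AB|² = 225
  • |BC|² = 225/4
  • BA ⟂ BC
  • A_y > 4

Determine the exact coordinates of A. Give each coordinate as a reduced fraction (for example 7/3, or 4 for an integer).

A = (20, 19)

1. A_x = 20  [[BA ⟂ BC ⇒ -15/2x+150=0] ∩ [|A−(20, 4)|²=225]]
2. A_y = 19  [[BA ⟂ BC ⇒ -15/2x+150=0] ∩ [|A−(20, 4)|²=225]]
   so A = (20, 19)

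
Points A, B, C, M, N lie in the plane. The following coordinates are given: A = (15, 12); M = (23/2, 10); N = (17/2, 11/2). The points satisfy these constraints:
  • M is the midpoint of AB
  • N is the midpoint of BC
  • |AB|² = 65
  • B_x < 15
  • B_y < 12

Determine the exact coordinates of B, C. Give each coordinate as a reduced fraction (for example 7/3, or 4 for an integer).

B = (8, 8)
C = (9, 3)

1. B_x = 8  [B = 2·M−A = 2·(23/2, 10)−(15, 12)]
2. B_y = 8  [B = 2·M−A = 2·(23/2, 10)−(15, 12)]
   so B = (8, 8)
3. C_x = 9  [C = 2·N−B = 2·(17/2, 11/2)−(8, 8)]
4. C_y = 3  [C = 2·N−B = 2·(17/2, 11/2)−(8, 8)]
   so C = (9, 3)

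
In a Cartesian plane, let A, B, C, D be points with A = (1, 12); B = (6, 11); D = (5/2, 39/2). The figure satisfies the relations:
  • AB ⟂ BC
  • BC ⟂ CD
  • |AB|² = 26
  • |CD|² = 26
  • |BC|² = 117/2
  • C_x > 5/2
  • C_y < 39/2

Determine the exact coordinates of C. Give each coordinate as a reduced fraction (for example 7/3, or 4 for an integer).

C = (15/2, 37/2)

1. C_x = 15/2  [[AB ⟂ BC ⇒ 5x-1y-19=0] ∩ [|C−(5/2, 39/2)|²=26]]
2. C_y = 37/2  [[AB ⟂ BC ⇒ 5x-1y-19=0] ∩ [|C−(5/2, 39/2)|²=26]]
   so C = (15/2, 37/2)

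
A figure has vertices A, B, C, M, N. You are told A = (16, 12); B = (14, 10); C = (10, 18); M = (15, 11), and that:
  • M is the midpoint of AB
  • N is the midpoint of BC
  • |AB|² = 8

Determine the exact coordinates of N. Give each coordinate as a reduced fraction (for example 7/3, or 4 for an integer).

N = (12, 14)

1. N_x = 12  [2·N = B+C = (14, 10)+(10, 18)]
2. N_y = 14  [2·N = B+C = (14, 10)+(10, 18)]
   so N = (12, 14)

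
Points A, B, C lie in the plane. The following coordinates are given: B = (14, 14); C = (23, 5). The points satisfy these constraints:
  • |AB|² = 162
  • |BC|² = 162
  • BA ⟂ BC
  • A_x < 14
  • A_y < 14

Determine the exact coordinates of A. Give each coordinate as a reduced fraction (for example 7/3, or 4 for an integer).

1. A_x = 5  [[BA ⟂ BC ⇒ 9x-9y=0] ∩ [|A−(14, 14)|²=162]]
2. A_y = 5  [[BA ⟂ BC ⇒ 9x-9y=0] ∩ [|A−(14, 14)|²=162]]
   so A = (5, 5)

A = (5, 5)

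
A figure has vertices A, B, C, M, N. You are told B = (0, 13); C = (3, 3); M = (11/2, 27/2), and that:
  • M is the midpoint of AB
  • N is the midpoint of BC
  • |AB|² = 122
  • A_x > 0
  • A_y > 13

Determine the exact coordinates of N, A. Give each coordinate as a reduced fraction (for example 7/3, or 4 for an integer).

1. A_x = 11  [A = 2·M−B = 2·(11/2, 27/2)−(0, 13)]
2. A_y = 14  [A = 2·M−B = 2·(11/2, 27/2)−(0, 13)]
   so A = (11, 14)
3. N_x = 3/2  [2·N = B+C = (0, 13)+(3, 3)]
4. N_y = 8  [2·N = B+C = (0, 13)+(3, 3)]
   so N = (3/2, 8)

N = (3/2, 8)
A = (11, 14)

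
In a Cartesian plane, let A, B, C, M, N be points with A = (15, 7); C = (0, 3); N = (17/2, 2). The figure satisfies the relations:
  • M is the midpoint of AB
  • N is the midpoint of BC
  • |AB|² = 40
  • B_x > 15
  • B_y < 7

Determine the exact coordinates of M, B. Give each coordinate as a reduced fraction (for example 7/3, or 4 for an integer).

1. B_x = 17  [B = 2·N−C = 2·(17/2, 2)−(0, 3)]
2. B_y = 1  [B = 2·N−C = 2·(17/2, 2)−(0, 3)]
   so B = (17, 1)
3. M_x = 16  [2·M = A+B = (15, 7)+(17, 1)]
4. M_y = 4  [2·M = A+B = (15, 7)+(17, 1)]
   so M = (16, 4)

M = (16, 4)
B = (17, 1)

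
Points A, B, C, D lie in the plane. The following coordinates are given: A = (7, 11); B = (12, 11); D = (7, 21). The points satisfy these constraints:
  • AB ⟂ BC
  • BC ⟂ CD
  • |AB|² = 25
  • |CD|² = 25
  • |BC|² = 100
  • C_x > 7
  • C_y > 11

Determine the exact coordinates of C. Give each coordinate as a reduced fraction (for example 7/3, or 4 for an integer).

1. C_x = 12  [[AB ⟂ BC ⇒ 5x-60=0] ∩ [|C−(7, 21)|²=25]]
2. C_y = 21  [[AB ⟂ BC ⇒ 5x-60=0] ∩ [|C−(7, 21)|²=25]]
   so C = (12, 21)

C = (12, 21)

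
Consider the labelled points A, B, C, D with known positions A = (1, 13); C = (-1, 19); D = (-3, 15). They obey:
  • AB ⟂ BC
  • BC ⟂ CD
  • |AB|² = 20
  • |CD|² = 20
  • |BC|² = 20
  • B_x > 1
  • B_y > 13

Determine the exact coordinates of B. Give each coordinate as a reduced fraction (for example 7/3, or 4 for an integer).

B = (3, 17)

1. B_x = 3  [[BC ⟂ CD ⇒ 2x+4y-74=0] ∩ [|B−(1, 13)|²=20]]
2. B_y = 17  [[BC ⟂ CD ⇒ 2x+4y-74=0] ∩ [|B−(1, 13)|²=20]]
   so B = (3, 17)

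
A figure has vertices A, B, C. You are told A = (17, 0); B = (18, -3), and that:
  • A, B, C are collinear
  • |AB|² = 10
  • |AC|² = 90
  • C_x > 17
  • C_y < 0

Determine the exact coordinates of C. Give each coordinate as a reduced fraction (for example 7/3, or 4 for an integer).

C = (20, -9)

1. C_x = 20  [[A, B, C are collinear ⇒ 3x+1y-51=0] ∩ [|C−(17, 0)|²=90]]
2. C_y = -9  [[A, B, C are collinear ⇒ 3x+1y-51=0] ∩ [|C−(17, 0)|²=90]]
   so C = (20, -9)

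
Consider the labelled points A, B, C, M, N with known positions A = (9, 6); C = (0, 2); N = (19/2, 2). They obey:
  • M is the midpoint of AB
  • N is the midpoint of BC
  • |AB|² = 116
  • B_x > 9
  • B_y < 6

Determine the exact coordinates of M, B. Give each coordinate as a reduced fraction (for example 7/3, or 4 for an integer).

M = (14, 4)
B = (19, 2)

1. B_x = 19  [B = 2·N−C = 2·(19/2, 2)−(0, 2)]
2. B_y = 2  [B = 2·N−C = 2·(19/2, 2)−(0, 2)]
   so B = (19, 2)
3. M_x = 14  [2·M = A+B = (9, 6)+(19, 2)]
4. M_y = 4  [2·M = A+B = (9, 6)+(19, 2)]
   so M = (14, 4)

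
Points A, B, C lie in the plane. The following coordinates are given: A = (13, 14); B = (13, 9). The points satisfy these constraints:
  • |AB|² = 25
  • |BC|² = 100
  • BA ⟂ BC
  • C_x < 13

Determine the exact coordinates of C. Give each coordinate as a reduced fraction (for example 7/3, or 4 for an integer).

C = (3, 9)

1. C_x = 3  [[BA ⟂ BC ⇒ 5y-45=0] ∩ [|C−(13, 9)|²=100]]
2. C_y = 9  [[BA ⟂ BC ⇒ 5y-45=0] ∩ [|C−(13, 9)|²=100]]
   so C = (3, 9)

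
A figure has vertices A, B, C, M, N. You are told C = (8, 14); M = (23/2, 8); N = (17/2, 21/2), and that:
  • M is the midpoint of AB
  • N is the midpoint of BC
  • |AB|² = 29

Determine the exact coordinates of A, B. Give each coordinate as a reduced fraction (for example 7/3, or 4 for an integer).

1. B_x = 9  [B = 2·N−C = 2·(17/2, 21/2)−(8, 14)]
2. B_y = 7  [B = 2·N−C = 2·(17/2, 21/2)−(8, 14)]
   so B = (9, 7)
3. A_x = 14  [A = 2·M−B = 2·(23/2, 8)−(9, 7)]
4. A_y = 9  [A = 2·M−B = 2·(23/2, 8)−(9, 7)]
   so A = (14, 9)

A = (14, 9)
B = (9, 7)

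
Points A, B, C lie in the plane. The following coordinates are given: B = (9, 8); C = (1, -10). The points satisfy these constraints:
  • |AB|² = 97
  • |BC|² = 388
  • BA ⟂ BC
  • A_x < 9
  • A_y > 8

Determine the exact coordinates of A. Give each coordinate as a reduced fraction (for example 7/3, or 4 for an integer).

A = (0, 12)

1. A_x = 0  [[BA ⟂ BC ⇒ -8x-18y+216=0] ∩ [|A−(9, 8)|²=97]]
2. A_y = 12  [[BA ⟂ BC ⇒ -8x-18y+216=0] ∩ [|A−(9, 8)|²=97]]
   so A = (0, 12)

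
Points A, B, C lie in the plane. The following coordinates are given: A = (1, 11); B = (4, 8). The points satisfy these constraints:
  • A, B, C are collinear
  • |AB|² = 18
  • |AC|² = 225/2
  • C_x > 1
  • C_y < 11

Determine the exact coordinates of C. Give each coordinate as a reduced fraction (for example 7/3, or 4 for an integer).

C = (17/2, 7/2)

1. C_x = 17/2  [[A, B, C are collinear ⇒ 3x+3y-36=0] ∩ [|C−(1, 11)|²=225/2]]
2. C_y = 7/2  [[A, B, C are collinear ⇒ 3x+3y-36=0] ∩ [|C−(1, 11)|²=225/2]]
   so C = (17/2, 7/2)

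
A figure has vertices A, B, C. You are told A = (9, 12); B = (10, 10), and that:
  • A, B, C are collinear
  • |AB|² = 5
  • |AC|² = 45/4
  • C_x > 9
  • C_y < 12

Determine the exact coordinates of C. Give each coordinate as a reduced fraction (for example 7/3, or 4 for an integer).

1. C_x = 21/2  [[A, B, C are collinear ⇒ 2x+1y-30=0] ∩ [|C−(9, 12)|²=45/4]]
2. C_y = 9  [[A, B, C are collinear ⇒ 2x+1y-30=0] ∩ [|C−(9, 12)|²=45/4]]
   so C = (21/2, 9)

C = (21/2, 9)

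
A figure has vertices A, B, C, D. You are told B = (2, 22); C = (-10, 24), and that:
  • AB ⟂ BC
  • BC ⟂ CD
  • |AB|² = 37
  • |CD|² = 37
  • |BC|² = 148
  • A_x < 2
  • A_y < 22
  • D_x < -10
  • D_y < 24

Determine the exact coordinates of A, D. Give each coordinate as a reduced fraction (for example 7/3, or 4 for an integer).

A = (1, 16)
D = (-11, 18)

1. A_x = 1  [[AB ⟂ BC ⇒ 12x-2y+20=0] ∩ [|A−(2, 22)|²=37]]
2. A_y = 16  [[AB ⟂ BC ⇒ 12x-2y+20=0] ∩ [|A−(2, 22)|²=37]]
   so A = (1, 16)
3. D_x = -11  [[BC ⟂ CD ⇒ -12x+2y-168=0] ∩ [|D−(-10, 24)|²=37]]
4. D_y = 18  [[BC ⟂ CD ⇒ -12x+2y-168=0] ∩ [|D−(-10, 24)|²=37]]
   so D = (-11, 18)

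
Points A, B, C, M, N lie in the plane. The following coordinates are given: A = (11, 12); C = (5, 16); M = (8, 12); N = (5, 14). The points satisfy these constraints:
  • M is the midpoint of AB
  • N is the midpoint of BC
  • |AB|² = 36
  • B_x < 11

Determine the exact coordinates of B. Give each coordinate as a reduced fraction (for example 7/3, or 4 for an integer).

B = (5, 12)

1. B_x = 5  [B = 2·M−A = 2·(8, 12)−(11, 12)]
2. B_y = 12  [B = 2·M−A = 2·(8, 12)−(11, 12)]
   so B = (5, 12)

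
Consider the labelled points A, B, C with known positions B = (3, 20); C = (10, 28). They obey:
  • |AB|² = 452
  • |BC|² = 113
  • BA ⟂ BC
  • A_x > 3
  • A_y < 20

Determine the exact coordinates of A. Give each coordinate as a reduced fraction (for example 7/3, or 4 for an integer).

A = (19, 6)

1. A_x = 19  [[BA ⟂ BC ⇒ 7x+8y-181=0] ∩ [|A−(3, 20)|²=452]]
2. A_y = 6  [[BA ⟂ BC ⇒ 7x+8y-181=0] ∩ [|A−(3, 20)|²=452]]
   so A = (19, 6)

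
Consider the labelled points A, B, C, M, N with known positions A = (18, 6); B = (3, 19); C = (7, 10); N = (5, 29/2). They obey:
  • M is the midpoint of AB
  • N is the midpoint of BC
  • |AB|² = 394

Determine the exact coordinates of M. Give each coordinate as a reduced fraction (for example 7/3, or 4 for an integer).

1. M_x = 21/2  [2·M = A+B = (18, 6)+(3, 19)]
2. M_y = 25/2  [2·M = A+B = (18, 6)+(3, 19)]
   so M = (21/2, 25/2)

M = (21/2, 25/2)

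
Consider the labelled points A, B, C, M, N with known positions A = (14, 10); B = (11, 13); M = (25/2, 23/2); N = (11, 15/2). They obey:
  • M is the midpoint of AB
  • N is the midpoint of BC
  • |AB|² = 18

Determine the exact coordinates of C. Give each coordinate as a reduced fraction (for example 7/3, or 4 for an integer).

C = (11, 2)

1. C_x = 11  [C = 2·N−B = 2·(11, 15/2)−(11, 13)]
2. C_y = 2  [C = 2·N−B = 2·(11, 15/2)−(11, 13)]
   so C = (11, 2)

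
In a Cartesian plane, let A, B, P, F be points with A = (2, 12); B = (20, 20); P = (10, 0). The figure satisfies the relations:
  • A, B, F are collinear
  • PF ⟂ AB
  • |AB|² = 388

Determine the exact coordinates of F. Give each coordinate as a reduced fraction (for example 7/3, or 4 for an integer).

1. F_x = 410/97  [[A, B, F are collinear ⇒ -8x+18y-200=0] ∩ [PF ⟂ AB ⇒ 18x+8y-180=0]]
2. F_y = 1260/97  [[A, B, F are collinear ⇒ -8x+18y-200=0] ∩ [PF ⟂ AB ⇒ 18x+8y-180=0]]
   so F = (410/97, 1260/97)

F = (410/97, 1260/97)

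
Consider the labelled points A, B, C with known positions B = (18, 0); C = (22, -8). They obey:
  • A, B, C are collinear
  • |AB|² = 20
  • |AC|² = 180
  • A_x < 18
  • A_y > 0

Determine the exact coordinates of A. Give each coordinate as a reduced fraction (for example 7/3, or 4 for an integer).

1. A_x = 16  [[A, B, C are collinear ⇒ 8x+4y-144=0] ∩ [|A−(18, 0)|²=20]]
2. A_y = 4  [[A, B, C are collinear ⇒ 8x+4y-144=0] ∩ [|A−(18, 0)|²=20]]
   so A = (16, 4)

A = (16, 4)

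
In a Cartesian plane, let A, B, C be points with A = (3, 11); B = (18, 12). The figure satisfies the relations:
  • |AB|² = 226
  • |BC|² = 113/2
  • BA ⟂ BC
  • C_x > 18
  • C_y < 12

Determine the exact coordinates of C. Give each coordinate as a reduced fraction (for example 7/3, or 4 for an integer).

1. C_x = 37/2  [[BA ⟂ BC ⇒ -15x-1y+282=0] ∩ [|C−(18, 12)|²=113/2]]
2. C_y = 9/2  [[BA ⟂ BC ⇒ -15x-1y+282=0] ∩ [|C−(18, 12)|²=113/2]]
   so C = (37/2, 9/2)

C = (37/2, 9/2)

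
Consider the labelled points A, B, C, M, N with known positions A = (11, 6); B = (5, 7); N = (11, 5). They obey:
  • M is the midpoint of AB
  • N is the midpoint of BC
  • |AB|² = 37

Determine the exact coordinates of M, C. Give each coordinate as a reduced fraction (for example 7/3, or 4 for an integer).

M = (8, 13/2)
C = (17, 3)

1. M_x = 8  [2·M = A+B = (11, 6)+(5, 7)]
2. M_y = 13/2  [2·M = A+B = (11, 6)+(5, 7)]
   so M = (8, 13/2)
3. C_x = 17  [C = 2·N−B = 2·(11, 5)−(5, 7)]
4. C_y = 3  [C = 2·N−B = 2·(11, 5)−(5, 7)]
   so C = (17, 3)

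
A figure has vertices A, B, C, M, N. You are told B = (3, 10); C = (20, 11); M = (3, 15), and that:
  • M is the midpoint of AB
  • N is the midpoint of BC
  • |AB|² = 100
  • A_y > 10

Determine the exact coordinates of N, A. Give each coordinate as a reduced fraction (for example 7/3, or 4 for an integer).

N = (23/2, 21/2)
A = (3, 20)

1. A_x = 3  [A = 2·M−B = 2·(3, 15)−(3, 10)]
2. A_y = 20  [A = 2·M−B = 2·(3, 15)−(3, 10)]
   so A = (3, 20)
3. N_x = 23/2  [2·N = B+C = (3, 10)+(20, 11)]
4. N_y = 21/2  [2·N = B+C = (3, 10)+(20, 11)]
   so N = (23/2, 21/2)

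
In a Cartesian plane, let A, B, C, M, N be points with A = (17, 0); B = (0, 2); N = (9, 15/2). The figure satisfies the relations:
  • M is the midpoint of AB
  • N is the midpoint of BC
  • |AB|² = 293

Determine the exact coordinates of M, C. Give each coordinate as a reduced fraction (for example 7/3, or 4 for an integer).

M = (17/2, 1)
C = (18, 13)

1. M_x = 17/2  [2·M = A+B = (17, 0)+(0, 2)]
2. M_y = 1  [2·M = A+B = (17, 0)+(0, 2)]
   so M = (17/2, 1)
3. C_x = 18  [C = 2·N−B = 2·(9, 15/2)−(0, 2)]
4. C_y = 13  [C = 2·N−B = 2·(9, 15/2)−(0, 2)]
   so C = (18, 13)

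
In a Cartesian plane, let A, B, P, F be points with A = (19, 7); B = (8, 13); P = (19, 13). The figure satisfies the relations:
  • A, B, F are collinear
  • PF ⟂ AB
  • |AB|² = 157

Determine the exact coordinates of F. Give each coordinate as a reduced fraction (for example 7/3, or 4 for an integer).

1. F_x = 2587/157  [[A, B, F are collinear ⇒ -6x-11y+191=0] ∩ [PF ⟂ AB ⇒ -11x+6y+131=0]]
2. F_y = 1315/157  [[A, B, F are collinear ⇒ -6x-11y+191=0] ∩ [PF ⟂ AB ⇒ -11x+6y+131=0]]
   so F = (2587/157, 1315/157)

F = (2587/157, 1315/157)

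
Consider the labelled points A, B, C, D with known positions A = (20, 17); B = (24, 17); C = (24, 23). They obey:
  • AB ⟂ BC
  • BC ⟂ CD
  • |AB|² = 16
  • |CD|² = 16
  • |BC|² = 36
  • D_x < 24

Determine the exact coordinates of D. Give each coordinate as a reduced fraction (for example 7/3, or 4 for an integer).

D = (20, 23)

1. D_x = 20  [[BC ⟂ CD ⇒ 6y-138=0] ∩ [|D−(24, 23)|²=16]]
2. D_y = 23  [[BC ⟂ CD ⇒ 6y-138=0] ∩ [|D−(24, 23)|²=16]]
   so D = (20, 23)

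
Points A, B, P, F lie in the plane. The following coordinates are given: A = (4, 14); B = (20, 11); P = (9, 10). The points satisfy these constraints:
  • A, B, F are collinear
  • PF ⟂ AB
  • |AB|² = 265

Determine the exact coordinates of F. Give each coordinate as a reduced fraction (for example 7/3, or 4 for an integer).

F = (2532/265, 3434/265)

1. F_x = 2532/265  [[A, B, F are collinear ⇒ 3x+16y-236=0] ∩ [PF ⟂ AB ⇒ 16x-3y-114=0]]
2. F_y = 3434/265  [[A, B, F are collinear ⇒ 3x+16y-236=0] ∩ [PF ⟂ AB ⇒ 16x-3y-114=0]]
   so F = (2532/265, 3434/265)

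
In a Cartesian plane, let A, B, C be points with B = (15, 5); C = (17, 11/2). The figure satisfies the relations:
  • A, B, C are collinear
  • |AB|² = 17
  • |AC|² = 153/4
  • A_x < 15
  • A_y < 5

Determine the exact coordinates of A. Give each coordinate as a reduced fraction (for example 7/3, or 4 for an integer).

1. A_x = 11  [[A, B, C are collinear ⇒ -1/2x+2y-5/2=0] ∩ [|A−(15, 5)|²=17]]
2. A_y = 4  [[A, B, C are collinear ⇒ -1/2x+2y-5/2=0] ∩ [|A−(15, 5)|²=17]]
   so A = (11, 4)

A = (11, 4)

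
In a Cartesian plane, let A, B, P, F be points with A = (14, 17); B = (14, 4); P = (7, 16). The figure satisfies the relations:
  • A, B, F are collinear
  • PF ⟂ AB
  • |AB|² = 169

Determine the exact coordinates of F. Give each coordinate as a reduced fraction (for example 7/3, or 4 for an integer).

F = (14, 16)

1. F_x = 14  [[A, B, F are collinear ⇒ 13x-182=0] ∩ [PF ⟂ AB ⇒ -13y+208=0]]
2. F_y = 16  [[A, B, F are collinear ⇒ 13x-182=0] ∩ [PF ⟂ AB ⇒ -13y+208=0]]
   so F = (14, 16)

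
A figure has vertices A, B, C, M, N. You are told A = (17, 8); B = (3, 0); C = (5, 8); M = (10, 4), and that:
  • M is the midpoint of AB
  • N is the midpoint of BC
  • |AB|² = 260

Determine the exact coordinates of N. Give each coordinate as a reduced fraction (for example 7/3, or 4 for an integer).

1. N_x = 4  [2·N = B+C = (3, 0)+(5, 8)]
2. N_y = 4  [2·N = B+C = (3, 0)+(5, 8)]
   so N = (4, 4)

N = (4, 4)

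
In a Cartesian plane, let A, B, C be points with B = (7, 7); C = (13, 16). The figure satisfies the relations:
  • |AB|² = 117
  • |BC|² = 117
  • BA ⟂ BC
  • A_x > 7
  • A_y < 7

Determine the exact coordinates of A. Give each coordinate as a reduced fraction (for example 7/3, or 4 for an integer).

A = (16, 1)

1. A_x = 16  [[BA ⟂ BC ⇒ 6x+9y-105=0] ∩ [|A−(7, 7)|²=117]]
2. A_y = 1  [[BA ⟂ BC ⇒ 6x+9y-105=0] ∩ [|A−(7, 7)|²=117]]
   so A = (16, 1)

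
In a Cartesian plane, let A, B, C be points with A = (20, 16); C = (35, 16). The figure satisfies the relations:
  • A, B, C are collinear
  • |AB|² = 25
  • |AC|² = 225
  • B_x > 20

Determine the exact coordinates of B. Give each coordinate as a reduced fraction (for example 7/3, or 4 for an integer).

1. B_x = 25  [[A, B, C are collinear ⇒ -15y+240=0] ∩ [|B−(20, 16)|²=25]]
2. B_y = 16  [[A, B, C are collinear ⇒ -15y+240=0] ∩ [|B−(20, 16)|²=25]]
   so B = (25, 16)

B = (25, 16)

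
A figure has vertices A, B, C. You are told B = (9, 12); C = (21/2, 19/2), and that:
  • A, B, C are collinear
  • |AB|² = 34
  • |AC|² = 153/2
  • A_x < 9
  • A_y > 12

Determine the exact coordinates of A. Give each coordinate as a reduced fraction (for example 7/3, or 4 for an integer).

1. A_x = 6  [[A, B, C are collinear ⇒ 5/2x+3/2y-81/2=0] ∩ [|A−(9, 12)|²=34]]
2. A_y = 17  [[A, B, C are collinear ⇒ 5/2x+3/2y-81/2=0] ∩ [|A−(9, 12)|²=34]]
   so A = (6, 17)

A = (6, 17)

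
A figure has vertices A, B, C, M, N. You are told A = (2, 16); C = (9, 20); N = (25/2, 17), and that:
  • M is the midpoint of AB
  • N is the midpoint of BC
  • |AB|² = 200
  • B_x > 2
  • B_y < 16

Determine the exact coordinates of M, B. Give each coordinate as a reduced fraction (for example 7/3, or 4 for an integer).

M = (9, 15)
B = (16, 14)

1. B_x = 16  [B = 2·N−C = 2·(25/2, 17)−(9, 20)]
2. B_y = 14  [B = 2·N−C = 2·(25/2, 17)−(9, 20)]
   so B = (16, 14)
3. M_x = 9  [2·M = A+B = (2, 16)+(16, 14)]
4. M_y = 15  [2·M = A+B = (2, 16)+(16, 14)]
   so M = (9, 15)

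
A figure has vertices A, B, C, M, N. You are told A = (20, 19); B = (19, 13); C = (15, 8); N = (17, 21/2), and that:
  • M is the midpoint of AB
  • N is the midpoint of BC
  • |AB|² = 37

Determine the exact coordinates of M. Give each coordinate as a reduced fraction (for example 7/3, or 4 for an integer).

1. M_x = 39/2  [2·M = A+B = (20, 19)+(19, 13)]
2. M_y = 16  [2·M = A+B = (20, 19)+(19, 13)]
   so M = (39/2, 16)

M = (39/2, 16)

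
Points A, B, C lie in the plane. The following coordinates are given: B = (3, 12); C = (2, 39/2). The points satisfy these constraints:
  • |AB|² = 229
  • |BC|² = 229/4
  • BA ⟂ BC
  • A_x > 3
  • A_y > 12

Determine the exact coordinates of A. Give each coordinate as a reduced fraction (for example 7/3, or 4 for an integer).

1. A_x = 18  [[BA ⟂ BC ⇒ -1x+15/2y-87=0] ∩ [|A−(3, 12)|²=229]]
2. A_y = 14  [[BA ⟂ BC ⇒ -1x+15/2y-87=0] ∩ [|A−(3, 12)|²=229]]
   so A = (18, 14)

A = (18, 14)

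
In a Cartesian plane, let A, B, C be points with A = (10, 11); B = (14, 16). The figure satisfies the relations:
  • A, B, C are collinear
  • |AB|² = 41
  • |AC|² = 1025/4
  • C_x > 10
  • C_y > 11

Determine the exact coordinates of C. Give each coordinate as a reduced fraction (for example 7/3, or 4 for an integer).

C = (20, 47/2)

1. C_x = 20  [[A, B, C are collinear ⇒ -5x+4y+6=0] ∩ [|C−(10, 11)|²=1025/4]]
2. C_y = 47/2  [[A, B, C are collinear ⇒ -5x+4y+6=0] ∩ [|C−(10, 11)|²=1025/4]]
   so C = (20, 47/2)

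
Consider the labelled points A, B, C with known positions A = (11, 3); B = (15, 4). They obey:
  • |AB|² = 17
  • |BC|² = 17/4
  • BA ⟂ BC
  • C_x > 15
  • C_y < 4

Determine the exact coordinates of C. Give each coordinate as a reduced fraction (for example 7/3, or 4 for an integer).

1. C_x = 31/2  [[BA ⟂ BC ⇒ -4x-1y+64=0] ∩ [|C−(15, 4)|²=17/4]]
2. C_y = 2  [[BA ⟂ BC ⇒ -4x-1y+64=0] ∩ [|C−(15, 4)|²=17/4]]
   so C = (31/2, 2)

C = (31/2, 2)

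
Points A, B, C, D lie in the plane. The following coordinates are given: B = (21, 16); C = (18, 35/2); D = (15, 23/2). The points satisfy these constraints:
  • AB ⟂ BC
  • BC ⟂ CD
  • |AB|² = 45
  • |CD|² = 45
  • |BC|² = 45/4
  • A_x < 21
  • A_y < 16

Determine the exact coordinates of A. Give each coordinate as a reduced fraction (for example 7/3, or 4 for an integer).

A = (18, 10)

1. A_x = 18  [[AB ⟂ BC ⇒ 3x-3/2y-39=0] ∩ [|A−(21, 16)|²=45]]
2. A_y = 10  [[AB ⟂ BC ⇒ 3x-3/2y-39=0] ∩ [|A−(21, 16)|²=45]]
   so A = (18, 10)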